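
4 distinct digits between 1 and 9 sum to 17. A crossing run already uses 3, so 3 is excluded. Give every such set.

{1,2,5,9}; {1,2,6,8}; {1,4,5,7}; {2,4,5,6}

4 distinct digits from 1–9 sum between 10 and 30.
Dropping sets that contain 3.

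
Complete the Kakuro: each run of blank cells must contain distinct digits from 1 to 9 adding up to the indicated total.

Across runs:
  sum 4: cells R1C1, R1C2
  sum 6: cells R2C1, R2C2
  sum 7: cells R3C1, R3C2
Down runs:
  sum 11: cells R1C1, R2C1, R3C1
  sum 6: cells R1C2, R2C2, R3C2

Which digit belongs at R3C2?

1

4 in 2 cells must be {1,3}; 6 in 3 cells must be {1,2,3}.
Nothing is forced directly, so branch on R1C1, whose candidates are 1 or 3. If R1C1 = 3: that forces R1C2 = 1, R2C2 = 2, R3C2 = 3, after which R2C1 would have to be in {4} for the 6 across but in {1,2,6,7} for the 11 down — contradiction. So R1C1 = 1.
R1C2 = 4 − 1 = 3 completes the 4 across.
Nothing is forced directly, so branch on R2C1, whose candidates are 2 or 4. If R2C1 = 2: then R2C2 would have to be in {4} for the 6 across but in {1,2} for the 6 down — contradiction. So R2C1 = 4.
R2C2 = 6 − 4 = 2 completes the 6 across.
R3C1 = 11 − 5 = 6 completes the 11 down.
R3C2 = 7 − 6 = 1 completes the 7 across.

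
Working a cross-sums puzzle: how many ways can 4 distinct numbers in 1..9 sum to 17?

4 distinct digits from 1–9 sum between 10 and 30.

9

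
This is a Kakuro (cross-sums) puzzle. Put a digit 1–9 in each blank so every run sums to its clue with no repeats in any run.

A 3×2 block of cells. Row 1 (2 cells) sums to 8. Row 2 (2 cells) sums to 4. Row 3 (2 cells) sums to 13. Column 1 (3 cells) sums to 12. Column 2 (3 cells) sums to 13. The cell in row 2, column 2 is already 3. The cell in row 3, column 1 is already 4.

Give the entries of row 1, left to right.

4 in 2 cells must be {1,3}.
(2,1) = 4 − 3 = 1 completes the 4 across.
(3,2) = 13 − 4 = 9 completes the 13 across.
(1,1) = 12 − 5 = 7 completes the 12 down.
(1,2) = 8 − 7 = 1 completes the 8 across.

7 1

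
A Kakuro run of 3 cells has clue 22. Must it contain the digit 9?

Every partition of 22 into 3 distinct digits includes 9: {5,8,9}, {6,7,9}.

Yes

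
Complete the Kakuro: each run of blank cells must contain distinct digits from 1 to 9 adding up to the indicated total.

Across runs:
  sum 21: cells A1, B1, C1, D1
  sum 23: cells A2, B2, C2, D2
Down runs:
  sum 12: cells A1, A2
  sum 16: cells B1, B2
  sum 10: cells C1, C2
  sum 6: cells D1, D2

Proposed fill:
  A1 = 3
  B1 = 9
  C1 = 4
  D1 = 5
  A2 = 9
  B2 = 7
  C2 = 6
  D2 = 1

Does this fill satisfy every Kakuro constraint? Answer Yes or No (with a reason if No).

Yes

Across: 3+9+4+5=21; 9+7+6+1=23. Down: 3+9=12; 9+7=16; 4+6=10; 5+1=6. No digit repeats within any run.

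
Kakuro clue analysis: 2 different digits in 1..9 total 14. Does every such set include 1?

Counterexample: {5,9} sums to 14 without using 1.

No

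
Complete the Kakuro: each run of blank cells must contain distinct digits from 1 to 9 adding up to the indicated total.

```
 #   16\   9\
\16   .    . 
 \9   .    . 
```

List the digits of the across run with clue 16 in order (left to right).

16 in 2 cells must be {7,9}.
The 16 across and the 9 down share only 7, so R1C2 = 7.
The 9 across and the 16 down share only 7, so R2C1 = 7.
R2C2 = 9 − 7 = 2 completes the 9 across.
R1C1 = 16 − 7 = 9 completes the 16 across.

9 7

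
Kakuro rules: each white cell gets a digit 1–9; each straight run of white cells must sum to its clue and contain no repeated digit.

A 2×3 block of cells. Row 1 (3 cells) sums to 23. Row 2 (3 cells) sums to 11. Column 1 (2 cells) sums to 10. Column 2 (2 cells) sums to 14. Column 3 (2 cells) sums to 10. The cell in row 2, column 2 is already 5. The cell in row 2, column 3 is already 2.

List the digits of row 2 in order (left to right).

23 in 3 cells must be {6,8,9}.
(1,2) = 14 − 5 = 9 completes the 14 down.
(1,3) = 10 − 2 = 8 completes the 10 down.
(2,1) = 11 − 7 = 4 completes the 11 across.
(1,1) = 23 − 17 = 6 completes the 23 across.

4 5 2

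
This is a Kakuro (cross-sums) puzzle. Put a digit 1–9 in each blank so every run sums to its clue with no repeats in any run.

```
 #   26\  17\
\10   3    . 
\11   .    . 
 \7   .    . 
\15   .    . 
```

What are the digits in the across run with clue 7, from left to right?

6 1

R1C2 = 10 − 3 = 7 completes the 10 across.
R3C1 = 6: the only remaining digit allowed by both the 7 across and the 26 down.
R3C2 = 7 − 6 = 1 completes the 7 across.
Given what's placed, R4C2 must be 6 to fit the 15 across and 17 down.
R2C2 = 17 − 14 = 3 completes the 17 down.
R4C1 = 15 − 6 = 9 completes the 15 across.
R2C1 = 11 − 3 = 8 completes the 11 across.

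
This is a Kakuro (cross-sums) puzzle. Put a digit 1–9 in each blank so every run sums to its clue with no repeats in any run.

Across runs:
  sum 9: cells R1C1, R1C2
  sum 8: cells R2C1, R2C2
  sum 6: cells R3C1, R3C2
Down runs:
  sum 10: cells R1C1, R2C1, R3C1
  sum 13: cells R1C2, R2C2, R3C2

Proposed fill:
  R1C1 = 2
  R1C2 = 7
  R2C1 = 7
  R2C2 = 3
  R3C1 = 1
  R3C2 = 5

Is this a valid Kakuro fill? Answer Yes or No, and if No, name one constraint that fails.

No — the down run R1C2–R3C2 sums to 15, not 13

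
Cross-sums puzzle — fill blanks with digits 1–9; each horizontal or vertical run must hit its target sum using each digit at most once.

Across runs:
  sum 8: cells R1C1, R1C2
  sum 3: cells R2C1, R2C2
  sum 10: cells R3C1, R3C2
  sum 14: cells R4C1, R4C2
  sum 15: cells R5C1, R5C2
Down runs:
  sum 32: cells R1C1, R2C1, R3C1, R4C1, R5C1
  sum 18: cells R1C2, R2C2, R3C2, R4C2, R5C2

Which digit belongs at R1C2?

2

3 in 2 cells must be {1,2}.
Only 2 fits R2C1 under both its across sum 3 and down sum 32.
R2C2 = 3 − 2 = 1 completes the 3 across.
Nothing is forced directly, so branch on R1C1, whose candidates are 6 or 7. If R1C1 = 7: then R1C2 would have to be in {1} for the 8 across but in {2,3,4,5,6,7,8} for the 18 down — contradiction. So R1C1 = 6.
R1C2 = 8 − 6 = 2 completes the 8 across.
No cell is forced outright now. R4C1 can only be 8 or 9 (the digits allowed by both its 14 across and its 32 down). If R4C1 = 8: that forces R4C2 = 6, after which R5C2 would have to be in {6,7,8,9} for the 15 across but in {4,5} for the 18 down — contradiction. So R4C1 = 9.
R4C2 = 14 − 9 = 5 completes the 14 across.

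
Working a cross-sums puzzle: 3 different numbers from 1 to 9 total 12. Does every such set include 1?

No

Counterexample: {2,3,7} sums to 12 without using 1.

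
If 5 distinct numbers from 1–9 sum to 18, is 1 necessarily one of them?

Yes

Every partition of 18 into 5 distinct digits includes 1: {1,2,3,4,8}, {1,2,3,5,7}, {1,2,4,5,6}.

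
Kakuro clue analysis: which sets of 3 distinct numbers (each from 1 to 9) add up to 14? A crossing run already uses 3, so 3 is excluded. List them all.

{1,4,9}; {1,5,8}; {1,6,7}; {2,4,8}; {2,5,7}

3 distinct digits from 1–9 sum between 6 and 24.
Dropping sets that contain 3.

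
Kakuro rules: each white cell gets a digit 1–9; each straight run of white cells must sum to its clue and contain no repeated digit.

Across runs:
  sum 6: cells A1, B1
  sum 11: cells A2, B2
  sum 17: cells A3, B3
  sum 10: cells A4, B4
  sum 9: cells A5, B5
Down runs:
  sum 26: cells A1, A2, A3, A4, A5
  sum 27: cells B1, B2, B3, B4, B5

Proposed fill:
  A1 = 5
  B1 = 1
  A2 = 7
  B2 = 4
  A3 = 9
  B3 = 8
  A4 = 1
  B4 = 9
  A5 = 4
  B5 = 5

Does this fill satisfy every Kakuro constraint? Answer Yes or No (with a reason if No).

Across: 5+1=6; 7+4=11; 9+8=17; 1+9=10; 4+5=9. Down: 5+7+9+1+4=26; 1+4+8+9+5=27. No digit repeats within any run.

Yes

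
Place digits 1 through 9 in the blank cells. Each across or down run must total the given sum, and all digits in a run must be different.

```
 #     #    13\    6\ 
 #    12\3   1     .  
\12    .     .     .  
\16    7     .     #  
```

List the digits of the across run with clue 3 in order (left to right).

3 in 2 cells must be {1,2}; 16 in 2 cells must be {7,9}.
R1C3 = 3 − 1 = 2 completes the 3 across.
R2C1 = 12 − 7 = 5 completes the 12 down.
R2C3 = 6 − 2 = 4 completes the 6 down.
R3C2 = 16 − 7 = 9 completes the 16 across.
R2C2 = 12 − 9 = 3 completes the 12 across.

1 2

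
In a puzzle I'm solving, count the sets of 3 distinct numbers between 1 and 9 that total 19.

5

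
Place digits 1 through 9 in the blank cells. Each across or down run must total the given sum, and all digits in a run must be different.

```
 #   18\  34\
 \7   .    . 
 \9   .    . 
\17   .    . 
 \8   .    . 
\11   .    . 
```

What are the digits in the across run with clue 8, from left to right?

17 in 2 cells must be {8,9}; 34 in 5 cells must be {4,6,7,8,9}.
Only 8 fits R3C1 under both its across sum 17 and down sum 18.
R3C2 = 17 − 8 = 9 completes the 17 across.
Nothing is forced directly, so branch on R1C2, whose candidates are 4 or 6. If R1C2 = 6: that forces R1C1 = 1, R4C2 = 7, after which R4C1 would have to be in {1} for the 8 across but in {2,3,4} for the 18 down — contradiction. So R1C2 = 4.
R1C1 = 7 − 4 = 3 completes the 7 across.
No cell is forced outright now. R5C1 can only be 2 or 4 (the digits allowed by both its 11 across and its 18 down). If R5C1 = 2: that forces R4C1 = 1, R4C2 = 7, after which R5C2 would have to be in {9} for the 11 across but in {6,8} for the 34 down — contradiction. So R5C1 = 4.
R5C2 = 11 − 4 = 7 completes the 11 across.
Given what's placed, R4C2 must be 6 to fit the 8 across and 34 down.
R2C2 = 34 − 26 = 8 completes the 34 down.
R4C1 = 8 − 6 = 2 completes the 8 across.

2 6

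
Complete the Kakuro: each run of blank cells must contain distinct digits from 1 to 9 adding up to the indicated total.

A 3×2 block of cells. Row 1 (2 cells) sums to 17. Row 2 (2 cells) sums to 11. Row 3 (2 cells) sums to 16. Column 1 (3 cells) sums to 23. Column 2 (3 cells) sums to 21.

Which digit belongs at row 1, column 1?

8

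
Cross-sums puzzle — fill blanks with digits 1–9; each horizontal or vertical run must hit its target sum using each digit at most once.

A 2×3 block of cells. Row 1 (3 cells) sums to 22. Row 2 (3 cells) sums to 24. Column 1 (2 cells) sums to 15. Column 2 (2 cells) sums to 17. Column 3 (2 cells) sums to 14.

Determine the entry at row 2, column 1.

24 in 3 cells must be {7,8,9}; 17 in 2 cells must be {8,9}.
Nothing is forced directly, so branch on (1,2), whose candidates are 8 or 9. If (1,2) = 8: that forces (1,1) = 9, (1,3) = 5, after which (2,1) would have to be in {7,8,9} for the 24 across but in {6} for the 15 down — contradiction. So (1,2) = 9.
(2,2) = 17 − 9 = 8 completes the 17 down.
Given what's placed, (2,3) must be 9 to fit the 24 across and 14 down.
(1,3) = 14 − 9 = 5 completes the 14 down.
(2,1) = 24 − 17 = 7 completes the 24 across.
(1,1) = 22 − 14 = 8 completes the 22 across.

7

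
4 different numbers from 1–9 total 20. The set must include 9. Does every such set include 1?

Counterexample: {2,3,6,9} sums to 20 under that restriction without using 1.

No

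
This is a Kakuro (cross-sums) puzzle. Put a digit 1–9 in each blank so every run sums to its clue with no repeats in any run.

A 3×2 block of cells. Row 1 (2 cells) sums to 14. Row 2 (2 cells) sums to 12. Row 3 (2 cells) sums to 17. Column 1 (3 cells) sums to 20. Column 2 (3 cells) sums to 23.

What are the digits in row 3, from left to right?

9 8

17 in 2 cells must be {8,9}; 23 in 3 cells must be {6,8,9}.
Nothing is forced directly, so branch on (2,2), whose candidates are 8 or 9. If (2,2) = 8: that forces (2,1) = 4, (3,1) = 9, after which (3,2) would have to be in {8} for the 17 across but in {6,9} for the 23 down — contradiction. So (2,2) = 9.
(2,1) = 12 − 9 = 3 completes the 12 across.
Given what's placed, (3,2) must be 8 to fit the 17 across and 23 down.
(1,2) = 23 − 17 = 6 completes the 23 down.
(3,1) = 17 − 8 = 9 completes the 17 across.
(1,1) = 14 − 6 = 8 completes the 14 across.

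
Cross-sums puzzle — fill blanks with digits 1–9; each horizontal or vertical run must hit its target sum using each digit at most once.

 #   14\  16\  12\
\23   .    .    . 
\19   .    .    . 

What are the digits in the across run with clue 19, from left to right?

23 in 3 cells must be {6,8,9}; 16 in 2 cells must be {7,9}.
The 23 across and the 16 down share only 9, so R1C2 = 9.
Given what's placed, R1C3 must be 8 to fit the 23 across and 12 down.
R2C2 = 16 − 9 = 7 completes the 16 down.
R2C3 = 12 − 8 = 4 completes the 12 down.
R1C1 = 23 − 17 = 6 completes the 23 across.
R2C1 = 19 − 11 = 8 completes the 19 across.

8 7 4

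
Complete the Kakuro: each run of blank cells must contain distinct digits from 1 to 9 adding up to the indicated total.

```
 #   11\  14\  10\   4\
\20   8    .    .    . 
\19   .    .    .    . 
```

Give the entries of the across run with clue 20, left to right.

8 5 4 3

4 in 2 cells must be {1,3}.
R2C1 = 11 − 8 = 3 completes the 11 down.
Given what's placed, R2C4 must be 1 to fit the 19 across and 4 down.
R1C4 = 4 − 1 = 3 completes the 4 down.
Given what's placed, R1C2 must be 5 to fit the 20 across and 14 down.
R1C3 = 20 − 16 = 4 completes the 20 across.
R2C2 = 14 − 5 = 9 completes the 14 down.
R2C3 = 19 − 13 = 6 completes the 19 across.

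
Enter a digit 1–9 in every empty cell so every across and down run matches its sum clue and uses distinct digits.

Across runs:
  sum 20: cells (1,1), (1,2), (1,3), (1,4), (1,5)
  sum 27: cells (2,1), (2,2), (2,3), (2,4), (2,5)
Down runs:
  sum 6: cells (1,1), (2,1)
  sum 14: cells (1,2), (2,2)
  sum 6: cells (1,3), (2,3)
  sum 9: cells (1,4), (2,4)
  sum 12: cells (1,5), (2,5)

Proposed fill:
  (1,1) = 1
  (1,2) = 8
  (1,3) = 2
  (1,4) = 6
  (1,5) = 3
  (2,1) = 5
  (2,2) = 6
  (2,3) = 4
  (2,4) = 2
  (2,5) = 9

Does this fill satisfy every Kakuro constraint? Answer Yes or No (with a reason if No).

No — the across run (2,1)–(2,5) sums to 26, not 27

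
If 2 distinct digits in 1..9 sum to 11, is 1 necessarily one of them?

No

Counterexample: {2,9} sums to 11 without using 1.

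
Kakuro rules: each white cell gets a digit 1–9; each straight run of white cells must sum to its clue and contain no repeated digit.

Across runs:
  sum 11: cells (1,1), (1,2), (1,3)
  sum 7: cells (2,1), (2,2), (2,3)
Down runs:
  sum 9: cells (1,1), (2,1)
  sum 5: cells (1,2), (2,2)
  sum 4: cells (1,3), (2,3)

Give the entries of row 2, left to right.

7 in 3 cells must be {1,2,4}; 4 in 2 cells must be {1,3}.
The 7 across and the 4 down share only 1, so (2,3) = 1.
(1,3) = 4 − 1 = 3 completes the 4 down.
Nothing is forced directly, so branch on (2,1), whose candidates are 2 or 4. If (2,1) = 4: then (1,1) would have to be in {1,2,6,7} for the 11 across but in {5} for the 9 down — contradiction. So (2,1) = 2.
(1,1) = 9 − 2 = 7 completes the 9 down.
(1,2) = 11 − 10 = 1 completes the 11 across.
(2,2) = 7 − 3 = 4 completes the 7 across.

2 4 1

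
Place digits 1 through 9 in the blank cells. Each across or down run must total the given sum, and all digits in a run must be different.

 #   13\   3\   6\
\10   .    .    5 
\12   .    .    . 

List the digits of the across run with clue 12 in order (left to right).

3 in 2 cells must be {1,2}.
Given what's placed, R1C1 must be 4 to fit the 10 across and 13 down.
R1C2 = 10 − 9 = 1 completes the 10 across.
R2C1 = 13 − 4 = 9 completes the 13 down.
R2C2 = 3 − 1 = 2 completes the 3 down.
R2C3 = 12 − 11 = 1 completes the 12 across.

9 2 1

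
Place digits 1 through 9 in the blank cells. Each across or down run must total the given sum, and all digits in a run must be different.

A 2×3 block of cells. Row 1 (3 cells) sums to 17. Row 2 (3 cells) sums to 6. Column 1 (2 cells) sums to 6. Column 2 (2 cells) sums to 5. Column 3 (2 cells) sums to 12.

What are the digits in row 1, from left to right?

5 3 9

6 in 3 cells must be {1,2,3}.
The 6 across and the 12 down share only 3, so (2,3) = 3.
(1,3) = 12 − 3 = 9 completes the 12 down.
Nothing is forced directly, so branch on (2,1), whose candidates are 1 or 2. If (2,1) = 2: then (1,1) would have to be in {1,2,3,5,6,7} for the 17 across but in {4} for the 6 down — contradiction. So (2,1) = 1.
(1,1) = 6 − 1 = 5 completes the 6 down.
(1,2) = 17 − 14 = 3 completes the 17 across.
(2,2) = 6 − 4 = 2 completes the 6 across.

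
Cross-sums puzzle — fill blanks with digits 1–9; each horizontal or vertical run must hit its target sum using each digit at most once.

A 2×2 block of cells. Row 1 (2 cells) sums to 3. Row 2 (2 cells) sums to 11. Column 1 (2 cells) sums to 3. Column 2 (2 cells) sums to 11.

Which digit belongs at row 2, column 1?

2

3 in 2 cells must be {1,2}.
The 3 across and the 11 down share only 2, so (1,2) = 2.
The 11 across and the 3 down share only 2, so (2,1) = 2.
(2,2) = 11 − 2 = 9 completes the 11 across.
(1,1) = 3 − 2 = 1 completes the 3 across.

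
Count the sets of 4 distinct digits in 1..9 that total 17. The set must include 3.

4 distinct digits from 1–9 sum between 10 and 30.
Keeping only sets containing 3.
Enumerating: {1,3,4,9}, {1,3,5,8}, {1,3,6,7}, {2,3,4,8}, {2,3,5,7}.

5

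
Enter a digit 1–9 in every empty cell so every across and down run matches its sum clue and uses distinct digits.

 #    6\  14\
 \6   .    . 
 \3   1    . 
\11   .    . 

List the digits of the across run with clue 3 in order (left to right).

1 2

3 in 2 cells must be {1,2}; 6 in 3 cells must be {1,2,3}.
R1C1 = 2: the only remaining digit allowed by both the 6 across and the 6 down.
R1C2 = 6 − 2 = 4 completes the 6 across.
R2C2 = 3 − 1 = 2 completes the 3 across.
R3C1 = 6 − 3 = 3 completes the 6 down.
R3C2 = 11 − 3 = 8 completes the 11 across.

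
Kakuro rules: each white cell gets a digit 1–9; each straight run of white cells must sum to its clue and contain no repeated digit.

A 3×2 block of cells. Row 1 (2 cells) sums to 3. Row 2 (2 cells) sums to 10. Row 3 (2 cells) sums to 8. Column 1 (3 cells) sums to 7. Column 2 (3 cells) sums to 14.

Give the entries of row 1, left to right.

2 1

3 in 2 cells must be {1,2}; 7 in 3 cells must be {1,2,4}.
Nothing is forced directly, so branch on (1,1), whose candidates are 1 or 2. If (1,1) = 1: that forces (1,2) = 2, (3,1) = 2, after which (3,2) would have to be in {6} for the 8 across but in {3,4,5,7,8,9} for the 14 down — contradiction. So (1,1) = 2.
(1,2) = 3 − 2 = 1 completes the 3 across.
Given what's placed, (3,1) must be 1 to fit the 8 across and 7 down.
(3,2) = 8 − 1 = 7 completes the 8 across.
(2,1) = 7 − 3 = 4 completes the 7 down.
(2,2) = 10 − 4 = 6 completes the 10 across.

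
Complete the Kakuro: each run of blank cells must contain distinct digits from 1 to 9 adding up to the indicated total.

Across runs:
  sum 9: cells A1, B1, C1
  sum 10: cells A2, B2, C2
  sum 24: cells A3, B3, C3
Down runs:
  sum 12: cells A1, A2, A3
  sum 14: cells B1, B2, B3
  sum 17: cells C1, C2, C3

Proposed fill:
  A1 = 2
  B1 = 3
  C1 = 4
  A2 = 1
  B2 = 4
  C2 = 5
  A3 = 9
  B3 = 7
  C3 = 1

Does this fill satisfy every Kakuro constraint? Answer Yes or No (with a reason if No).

No — the down run C1–C3 sums to 10, not 17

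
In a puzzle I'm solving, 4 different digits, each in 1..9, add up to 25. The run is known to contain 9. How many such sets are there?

5

4 distinct digits from 1–9 sum between 10 and 30.
Keeping only sets containing 9.
Enumerating: {1,7,8,9}, {2,6,8,9}, {3,5,8,9}, {3,6,7,9}, {4,5,7,9}.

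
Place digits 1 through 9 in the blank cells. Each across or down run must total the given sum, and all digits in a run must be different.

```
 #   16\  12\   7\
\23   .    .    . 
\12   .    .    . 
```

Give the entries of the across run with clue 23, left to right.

9, 8, 6

23 in 3 cells must be {6,8,9}; 16 in 2 cells must be {7,9}.
The 23 across and the 16 down share only 9, so R1C1 = 9.
Given what's placed, R1C2 must be 8 to fit the 23 across and 12 down.
R1C3 = 23 − 17 = 6 completes the 23 across.
R2C1 = 16 − 9 = 7 completes the 16 down.
R2C2 = 12 − 8 = 4 completes the 12 down.
R2C3 = 12 − 11 = 1 completes the 12 across.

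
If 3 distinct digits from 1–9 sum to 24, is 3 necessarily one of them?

The only way to make 24 from 3 distinct digits is {7,8,9}, which does not contain 3.

No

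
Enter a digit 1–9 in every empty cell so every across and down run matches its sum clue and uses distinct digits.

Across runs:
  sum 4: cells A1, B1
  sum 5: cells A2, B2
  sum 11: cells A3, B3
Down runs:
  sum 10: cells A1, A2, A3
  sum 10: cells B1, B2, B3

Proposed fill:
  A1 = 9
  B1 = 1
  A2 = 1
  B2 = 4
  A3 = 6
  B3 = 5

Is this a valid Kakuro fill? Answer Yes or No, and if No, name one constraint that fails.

No — the down run A1–A3 sums to 16, not 10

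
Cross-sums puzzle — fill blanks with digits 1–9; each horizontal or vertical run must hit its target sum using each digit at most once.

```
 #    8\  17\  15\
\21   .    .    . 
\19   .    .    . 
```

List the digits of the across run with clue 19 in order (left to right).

2 9 8

17 in 2 cells must be {8,9}.
Nothing is forced directly, so branch on R1C1, whose candidates are 5 or 6 or 7. If R1C1 = 5: that forces R1C2 = 9, R1C3 = 7, R2C1 = 3, after which R2C2 would have to be in {7,9} for the 19 across but in {8} for the 17 down — contradiction. If R1C1 = 7: then R2C1 would have to be in {2,3,4,5,6,7,8,9} for the 19 across but in {1} for the 8 down — contradiction. So R1C1 = 6.
Given what's placed, R1C2 must be 8 to fit the 21 across and 17 down.
R1C3 = 21 − 14 = 7 completes the 21 across.
R2C1 = 8 − 6 = 2 completes the 8 down.
R2C2 = 17 − 8 = 9 completes the 17 down.
R2C3 = 19 − 11 = 8 completes the 19 across.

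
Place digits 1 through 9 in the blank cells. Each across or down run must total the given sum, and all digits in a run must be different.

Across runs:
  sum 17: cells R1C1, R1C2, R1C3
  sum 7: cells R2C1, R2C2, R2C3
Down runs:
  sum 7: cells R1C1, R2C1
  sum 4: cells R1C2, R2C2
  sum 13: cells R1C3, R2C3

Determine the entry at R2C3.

4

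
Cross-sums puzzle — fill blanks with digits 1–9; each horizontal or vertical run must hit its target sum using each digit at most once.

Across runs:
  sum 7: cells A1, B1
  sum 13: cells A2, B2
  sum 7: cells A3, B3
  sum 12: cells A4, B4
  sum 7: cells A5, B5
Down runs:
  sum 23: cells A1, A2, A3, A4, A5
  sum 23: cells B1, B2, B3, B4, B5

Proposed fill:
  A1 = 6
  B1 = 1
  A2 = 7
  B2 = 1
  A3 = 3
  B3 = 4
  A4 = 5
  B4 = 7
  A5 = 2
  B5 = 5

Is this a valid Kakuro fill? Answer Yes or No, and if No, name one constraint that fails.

No — the down run B1–B5 sums to 18, not 23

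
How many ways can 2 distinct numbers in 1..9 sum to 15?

2

2 distinct digits from 1–9 sum between 3 and 17.
Enumerating: {6,9}, {7,8}.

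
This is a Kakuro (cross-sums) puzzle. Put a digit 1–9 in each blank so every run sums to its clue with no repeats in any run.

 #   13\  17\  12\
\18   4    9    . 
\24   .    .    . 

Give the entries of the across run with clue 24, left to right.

24 in 3 cells must be {7,8,9}; 17 in 2 cells must be {8,9}.
R1C3 = 18 − 13 = 5 completes the 18 across.
R2C1 = 13 − 4 = 9 completes the 13 down.
R2C2 = 17 − 9 = 8 completes the 17 down.
R2C3 = 24 − 17 = 7 completes the 24 across.

9, 8, 7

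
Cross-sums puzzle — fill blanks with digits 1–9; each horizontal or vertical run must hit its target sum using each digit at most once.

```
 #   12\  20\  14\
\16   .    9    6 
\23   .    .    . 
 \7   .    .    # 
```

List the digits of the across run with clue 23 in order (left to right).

9 6 8

23 in 3 cells must be {6,8,9}.
R1C1 = 16 − 15 = 1 completes the 16 across.
R2C3 = 14 − 6 = 8 completes the 14 down.
R2C2 = 6: the only remaining digit allowed by both the 23 across and the 20 down.
R3C2 = 20 − 15 = 5 completes the 20 down.
R2C1 = 23 − 14 = 9 completes the 23 across.
R3C1 = 7 − 5 = 2 completes the 7 across.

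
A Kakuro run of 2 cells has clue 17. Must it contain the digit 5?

No

The only way to make 17 from 2 distinct digits is {8,9}, which does not contain 5.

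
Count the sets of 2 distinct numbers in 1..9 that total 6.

2 distinct digits from 1–9 sum between 3 and 17.
Enumerating: {1,5}, {2,4}.

2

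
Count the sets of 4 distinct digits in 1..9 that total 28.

2

4 distinct digits from 1–9 sum between 10 and 30.
Enumerating: {4,7,8,9}, {5,6,8,9}.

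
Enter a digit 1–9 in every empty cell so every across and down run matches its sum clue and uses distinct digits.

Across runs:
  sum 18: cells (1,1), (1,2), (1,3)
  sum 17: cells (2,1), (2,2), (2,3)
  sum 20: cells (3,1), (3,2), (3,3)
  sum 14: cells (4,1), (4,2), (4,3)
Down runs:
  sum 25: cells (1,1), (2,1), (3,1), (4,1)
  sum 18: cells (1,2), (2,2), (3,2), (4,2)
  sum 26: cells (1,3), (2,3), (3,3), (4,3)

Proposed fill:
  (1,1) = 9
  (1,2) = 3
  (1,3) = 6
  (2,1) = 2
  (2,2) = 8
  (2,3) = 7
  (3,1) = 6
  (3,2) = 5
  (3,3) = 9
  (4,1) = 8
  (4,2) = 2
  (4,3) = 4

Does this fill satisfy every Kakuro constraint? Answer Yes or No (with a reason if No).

Across: 9+3+6=18; 2+8+7=17; 6+5+9=20; 8+2+4=14. Down: 9+2+6+8=25; 3+8+5+2=18; 6+7+9+4=26. No digit repeats within any run.

Yes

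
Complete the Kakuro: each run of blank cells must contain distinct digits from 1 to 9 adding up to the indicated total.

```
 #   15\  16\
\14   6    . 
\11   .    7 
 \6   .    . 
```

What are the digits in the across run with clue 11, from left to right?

4 7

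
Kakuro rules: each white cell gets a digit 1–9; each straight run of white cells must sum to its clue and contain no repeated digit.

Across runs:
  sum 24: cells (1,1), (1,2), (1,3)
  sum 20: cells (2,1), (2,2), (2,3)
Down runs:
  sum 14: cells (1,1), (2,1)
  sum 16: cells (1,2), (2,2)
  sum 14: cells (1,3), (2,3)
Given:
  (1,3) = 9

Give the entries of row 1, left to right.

24 in 3 cells must be {7,8,9}; 16 in 2 cells must be {7,9}.
Given what's placed, (1,1) must be 8 to fit the 24 across and 14 down.
(1,2) = 24 − 17 = 7 completes the 24 across.
(2,1) = 14 − 8 = 6 completes the 14 down.
(2,2) = 16 − 7 = 9 completes the 16 down.
(2,3) = 20 − 15 = 5 completes the 20 across.

8 7 9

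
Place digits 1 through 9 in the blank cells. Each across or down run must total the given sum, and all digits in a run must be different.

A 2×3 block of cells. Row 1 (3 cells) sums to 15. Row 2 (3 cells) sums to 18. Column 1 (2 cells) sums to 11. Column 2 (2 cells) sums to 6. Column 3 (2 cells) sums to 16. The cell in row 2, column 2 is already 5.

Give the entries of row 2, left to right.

6 5 7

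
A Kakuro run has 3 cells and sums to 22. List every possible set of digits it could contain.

3 distinct digits from 1–9 sum between 6 and 24.

{5,8,9}; {6,7,9}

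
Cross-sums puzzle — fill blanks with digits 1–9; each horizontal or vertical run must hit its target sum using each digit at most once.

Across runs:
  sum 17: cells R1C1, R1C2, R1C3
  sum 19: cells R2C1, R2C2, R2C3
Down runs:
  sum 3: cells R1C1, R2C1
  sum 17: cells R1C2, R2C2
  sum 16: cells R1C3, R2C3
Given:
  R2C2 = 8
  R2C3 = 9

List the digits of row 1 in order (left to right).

1 9 7

3 in 2 cells must be {1,2}; 17 in 2 cells must be {8,9}; 16 in 2 cells must be {7,9}.
R1C2 = 17 − 8 = 9 completes the 17 down.
R1C3 = 16 − 9 = 7 completes the 16 down.
R2C1 = 19 − 17 = 2 completes the 19 across.
R1C1 = 17 − 16 = 1 completes the 17 across.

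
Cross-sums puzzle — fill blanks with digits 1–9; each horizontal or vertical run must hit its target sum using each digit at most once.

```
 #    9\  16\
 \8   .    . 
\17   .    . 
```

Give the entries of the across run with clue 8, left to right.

17 in 2 cells must be {8,9}; 16 in 2 cells must be {7,9}.
The 8 across and the 16 down share only 7, so R1C2 = 7.
The 17 across and the 9 down share only 8, so R2C1 = 8.
R2C2 = 17 − 8 = 9 completes the 17 across.
R1C1 = 8 − 7 = 1 completes the 8 across.

1 7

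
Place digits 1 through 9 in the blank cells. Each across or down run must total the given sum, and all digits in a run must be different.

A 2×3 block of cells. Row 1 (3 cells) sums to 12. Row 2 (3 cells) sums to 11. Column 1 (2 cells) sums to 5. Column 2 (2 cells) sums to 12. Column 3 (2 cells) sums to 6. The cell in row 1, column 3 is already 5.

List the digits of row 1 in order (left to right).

3, 4, 5

(2,3) = 6 − 5 = 1 completes the 6 down.
Nothing is forced directly, so branch on (1,2), whose candidates are 3 or 4. If (1,2) = 3: that forces (1,1) = 4, after which (2,1) would have to be in {2,3,4,6,7,8} for the 11 across but in {1} for the 5 down — contradiction. So (1,2) = 4.
(1,1) = 12 − 9 = 3 completes the 12 across.
(2,1) = 5 − 3 = 2 completes the 5 down.
(2,2) = 11 − 3 = 8 completes the 11 across.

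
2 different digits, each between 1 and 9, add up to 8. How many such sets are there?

3

2 distinct digits from 1–9 sum between 3 and 17.
Enumerating: {1,7}, {2,6}, {3,5}.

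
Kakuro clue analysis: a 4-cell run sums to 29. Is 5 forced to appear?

Yes

The only way to make 29 from 4 distinct digits is {5,7,8,9}, which contains 5.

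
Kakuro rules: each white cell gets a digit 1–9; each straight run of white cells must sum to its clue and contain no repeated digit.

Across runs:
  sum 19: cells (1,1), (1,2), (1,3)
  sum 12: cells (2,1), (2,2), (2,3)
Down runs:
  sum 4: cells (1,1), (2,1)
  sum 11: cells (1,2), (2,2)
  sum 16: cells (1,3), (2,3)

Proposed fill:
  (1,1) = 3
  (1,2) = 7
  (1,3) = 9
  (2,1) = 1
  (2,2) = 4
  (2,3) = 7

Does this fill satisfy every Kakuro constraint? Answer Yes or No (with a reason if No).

Across: 3+7+9=19; 1+4+7=12. Down: 3+1=4; 7+4=11; 9+7=16. No digit repeats within any run.

Yes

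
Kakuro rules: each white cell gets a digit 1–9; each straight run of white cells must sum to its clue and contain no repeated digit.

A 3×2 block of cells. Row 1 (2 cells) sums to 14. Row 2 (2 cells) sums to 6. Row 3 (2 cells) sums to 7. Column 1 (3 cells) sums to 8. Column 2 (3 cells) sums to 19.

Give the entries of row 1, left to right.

5 9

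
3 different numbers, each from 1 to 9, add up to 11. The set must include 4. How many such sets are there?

3 distinct digits from 1–9 sum between 6 and 24.
Keeping only sets containing 4.
Enumerating: {1,4,6}, {2,4,5}.

2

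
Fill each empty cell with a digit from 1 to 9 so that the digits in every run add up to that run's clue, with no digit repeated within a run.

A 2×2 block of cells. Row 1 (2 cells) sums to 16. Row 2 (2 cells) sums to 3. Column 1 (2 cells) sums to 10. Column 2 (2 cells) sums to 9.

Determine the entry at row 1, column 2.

7

16 in 2 cells must be {7,9}; 3 in 2 cells must be {1,2}.
The 16 across and the 9 down share only 7, so (1,2) = 7.
(2,2) = 9 − 7 = 2 completes the 9 down.
(1,1) = 16 − 7 = 9 completes the 16 across.
(2,1) = 3 − 2 = 1 completes the 3 across.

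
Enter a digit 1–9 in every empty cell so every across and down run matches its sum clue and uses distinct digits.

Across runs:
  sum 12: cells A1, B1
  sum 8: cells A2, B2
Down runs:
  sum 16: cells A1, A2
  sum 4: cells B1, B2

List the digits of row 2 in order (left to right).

7 1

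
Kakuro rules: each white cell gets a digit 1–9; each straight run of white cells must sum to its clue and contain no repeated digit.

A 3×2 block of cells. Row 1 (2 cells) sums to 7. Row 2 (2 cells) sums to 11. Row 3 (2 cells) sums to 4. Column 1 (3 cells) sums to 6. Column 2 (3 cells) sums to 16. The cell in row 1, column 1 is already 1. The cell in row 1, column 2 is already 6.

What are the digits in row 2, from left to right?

2 9

4 in 2 cells must be {1,3}; 6 in 3 cells must be {1,2,3}.
Given what's placed, (3,1) must be 3 to fit the 4 across and 6 down.
(3,2) = 4 − 3 = 1 completes the 4 across.
(2,1) = 6 − 4 = 2 completes the 6 down.
(2,2) = 11 − 2 = 9 completes the 11 across.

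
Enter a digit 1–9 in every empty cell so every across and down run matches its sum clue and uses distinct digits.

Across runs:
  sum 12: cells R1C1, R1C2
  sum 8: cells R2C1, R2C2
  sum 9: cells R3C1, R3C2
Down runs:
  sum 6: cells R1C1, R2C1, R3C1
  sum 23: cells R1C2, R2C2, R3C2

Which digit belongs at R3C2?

8

6 in 3 cells must be {1,2,3}; 23 in 3 cells must be {6,8,9}.
The 12 across and the 6 down share only 3, so R1C1 = 3.
R1C2 = 12 − 3 = 9 completes the 12 across.
Given what's placed, R2C2 must be 6 to fit the 8 across and 23 down.
R3C2 = 23 − 15 = 8 completes the 23 down.
R2C1 = 8 − 6 = 2 completes the 8 across.
R3C1 = 9 − 8 = 1 completes the 9 across.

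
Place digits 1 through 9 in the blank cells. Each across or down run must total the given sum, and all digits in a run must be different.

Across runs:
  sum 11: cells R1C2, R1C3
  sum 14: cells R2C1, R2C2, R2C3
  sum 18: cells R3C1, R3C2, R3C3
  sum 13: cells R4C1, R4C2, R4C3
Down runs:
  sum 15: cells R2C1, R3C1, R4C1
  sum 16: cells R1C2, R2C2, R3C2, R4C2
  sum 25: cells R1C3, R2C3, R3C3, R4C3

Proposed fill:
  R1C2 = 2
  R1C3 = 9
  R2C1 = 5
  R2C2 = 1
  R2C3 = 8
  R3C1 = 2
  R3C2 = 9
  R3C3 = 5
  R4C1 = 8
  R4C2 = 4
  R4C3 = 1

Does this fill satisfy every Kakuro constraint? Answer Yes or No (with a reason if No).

No — the across run R3C1–R3C3 sums to 16, not 18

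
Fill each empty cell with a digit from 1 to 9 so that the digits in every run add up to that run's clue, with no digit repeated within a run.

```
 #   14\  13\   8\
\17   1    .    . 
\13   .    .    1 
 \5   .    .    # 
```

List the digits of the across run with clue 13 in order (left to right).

R1C3 = 8 − 1 = 7 completes the 8 down.
Given what's placed, R3C1 must be 4 to fit the 5 across and 14 down.
R3C2 = 5 − 4 = 1 completes the 5 across.
R1C2 = 17 − 8 = 9 completes the 17 across.
R2C1 = 14 − 5 = 9 completes the 14 down.
R2C2 = 13 − 10 = 3 completes the 13 across.

9, 3, 1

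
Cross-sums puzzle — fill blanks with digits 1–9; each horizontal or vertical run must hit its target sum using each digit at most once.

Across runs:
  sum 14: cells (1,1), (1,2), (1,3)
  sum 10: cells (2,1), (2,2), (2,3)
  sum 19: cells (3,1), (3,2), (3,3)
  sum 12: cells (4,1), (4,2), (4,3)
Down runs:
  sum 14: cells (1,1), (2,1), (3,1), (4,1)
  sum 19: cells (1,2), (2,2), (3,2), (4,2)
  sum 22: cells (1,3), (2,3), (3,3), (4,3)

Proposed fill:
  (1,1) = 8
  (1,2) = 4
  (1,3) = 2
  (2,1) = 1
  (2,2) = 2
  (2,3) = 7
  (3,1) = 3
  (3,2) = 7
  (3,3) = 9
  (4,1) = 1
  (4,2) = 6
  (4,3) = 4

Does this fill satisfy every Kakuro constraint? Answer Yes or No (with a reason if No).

No — the down run (1,1)–(4,1) sums to 13, not 14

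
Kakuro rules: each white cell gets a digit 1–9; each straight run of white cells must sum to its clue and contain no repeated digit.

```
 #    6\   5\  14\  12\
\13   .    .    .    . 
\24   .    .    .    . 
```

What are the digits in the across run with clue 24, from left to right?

5 2 9 8

Nothing is forced directly, so branch on R1C3, whose candidates are 5 or 6. If R1C3 = 6: that forces R1C4 = 4, R2C3 = 8, after which R2C4 would have to be in {1,2,3,4,5,6,7,9} for the 24 across but in {8} for the 12 down — contradiction. So R1C3 = 5.
R2C3 = 14 − 5 = 9 completes the 14 down.
Nothing is forced directly, so branch on R1C4, whose candidates are 3 or 4. If R1C4 = 3: then R2C4 would have to be in {1,2,3,4,5,6,7,8} for the 24 across but in {9} for the 12 down — contradiction. So R1C4 = 4.
R1C1 = 1: the only remaining digit allowed by both the 13 across and the 6 down.
R1C2 = 13 − 10 = 3 completes the 13 across.
R2C1 = 6 − 1 = 5 completes the 6 down.
R2C2 = 5 − 3 = 2 completes the 5 down.
R2C4 = 24 − 16 = 8 completes the 24 across.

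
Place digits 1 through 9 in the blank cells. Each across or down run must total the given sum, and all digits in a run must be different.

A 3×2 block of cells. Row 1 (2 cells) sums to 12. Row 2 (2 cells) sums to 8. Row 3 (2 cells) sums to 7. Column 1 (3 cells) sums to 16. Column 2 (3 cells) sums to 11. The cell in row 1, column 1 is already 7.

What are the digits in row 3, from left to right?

(1,2) = 12 − 7 = 5 completes the 12 across.
Given what's placed, (2,2) must be 2 to fit the 8 across and 11 down.
(3,2) = 11 − 7 = 4 completes the 11 down.
(2,1) = 8 − 2 = 6 completes the 8 across.
(3,1) = 7 − 4 = 3 completes the 7 across.

3 4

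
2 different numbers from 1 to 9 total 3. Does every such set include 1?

Yes

The only way to make 3 from 2 distinct digits is {1,2}, which contains 1.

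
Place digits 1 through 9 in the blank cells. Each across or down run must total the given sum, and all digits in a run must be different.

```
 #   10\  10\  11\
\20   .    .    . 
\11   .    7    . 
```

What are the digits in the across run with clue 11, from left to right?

R1C2 = 10 − 7 = 3 completes the 10 down.
R2C3 = 3: the only remaining digit allowed by both the 11 across and the 11 down.
R1C3 = 11 − 3 = 8 completes the 11 down.
R2C1 = 11 − 10 = 1 completes the 11 across.
R1C1 = 20 − 11 = 9 completes the 20 across.

1 7 3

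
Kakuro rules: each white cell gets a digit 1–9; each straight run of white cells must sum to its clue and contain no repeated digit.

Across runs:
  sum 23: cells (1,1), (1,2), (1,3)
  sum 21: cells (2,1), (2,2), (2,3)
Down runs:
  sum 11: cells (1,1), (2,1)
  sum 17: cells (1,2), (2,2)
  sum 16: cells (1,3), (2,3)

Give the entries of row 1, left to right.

6 8 9

23 in 3 cells must be {6,8,9}; 17 in 2 cells must be {8,9}; 16 in 2 cells must be {7,9}.
The 23 across and the 16 down share only 9, so (1,3) = 9.
(2,3) = 16 − 9 = 7 completes the 16 down.
Given what's placed, (1,2) must be 8 to fit the 23 across and 17 down.
(2,2) = 17 − 8 = 9 completes the 17 down.
(1,1) = 23 − 17 = 6 completes the 23 across.
(2,1) = 21 − 16 = 5 completes the 21 across.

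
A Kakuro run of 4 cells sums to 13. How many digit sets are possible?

4 distinct digits from 1–9 sum between 10 and 30.
Enumerating: {1,2,3,7}, {1,2,4,6}, {1,3,4,5}.

3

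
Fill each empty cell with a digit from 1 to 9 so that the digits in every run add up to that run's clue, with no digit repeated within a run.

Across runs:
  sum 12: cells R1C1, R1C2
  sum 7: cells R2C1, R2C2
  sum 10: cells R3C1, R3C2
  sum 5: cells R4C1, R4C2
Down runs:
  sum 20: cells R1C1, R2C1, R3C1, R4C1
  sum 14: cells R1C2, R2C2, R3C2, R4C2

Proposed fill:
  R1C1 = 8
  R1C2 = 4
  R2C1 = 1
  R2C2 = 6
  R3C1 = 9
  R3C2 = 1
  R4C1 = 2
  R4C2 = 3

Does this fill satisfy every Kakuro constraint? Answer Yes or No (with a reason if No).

Across: 8+4=12; 1+6=7; 9+1=10; 2+3=5. Down: 8+1+9+2=20; 4+6+1+3=14. No digit repeats within any run.

Yes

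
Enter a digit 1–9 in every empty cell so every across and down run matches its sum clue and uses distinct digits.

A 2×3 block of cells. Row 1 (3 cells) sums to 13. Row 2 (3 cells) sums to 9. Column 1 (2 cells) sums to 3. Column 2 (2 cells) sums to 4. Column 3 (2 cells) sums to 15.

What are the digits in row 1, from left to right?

1 3 9

3 in 2 cells must be {1,2}; 4 in 2 cells must be {1,3}.
The 9 across and the 15 down share only 6, so (2,3) = 6.
(1,3) = 15 − 6 = 9 completes the 15 down.
Given what's placed, (2,2) must be 1 to fit the 9 across and 4 down.
(1,1) = 1: the only remaining digit allowed by both the 13 across and the 3 down.
(1,2) = 13 − 10 = 3 completes the 13 across.
(2,1) = 9 − 7 = 2 completes the 9 across.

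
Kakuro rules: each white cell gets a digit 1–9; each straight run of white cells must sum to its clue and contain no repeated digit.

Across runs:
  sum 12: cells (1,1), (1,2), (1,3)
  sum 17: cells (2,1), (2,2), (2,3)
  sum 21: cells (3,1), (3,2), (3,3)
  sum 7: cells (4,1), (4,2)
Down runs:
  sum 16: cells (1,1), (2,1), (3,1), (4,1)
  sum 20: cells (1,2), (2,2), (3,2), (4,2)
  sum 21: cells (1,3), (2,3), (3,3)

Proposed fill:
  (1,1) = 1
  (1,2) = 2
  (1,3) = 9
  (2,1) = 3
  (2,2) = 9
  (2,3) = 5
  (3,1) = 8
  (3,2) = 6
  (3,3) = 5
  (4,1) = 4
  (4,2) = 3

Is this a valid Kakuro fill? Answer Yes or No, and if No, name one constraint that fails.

No — the down run (1,3)–(3,3) sums to 19, not 21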